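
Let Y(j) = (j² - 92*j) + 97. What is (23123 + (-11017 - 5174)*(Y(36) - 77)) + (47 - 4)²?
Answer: 32342208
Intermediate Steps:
Y(j) = 97 + j² - 92*j
(23123 + (-11017 - 5174)*(Y(36) - 77)) + (47 - 4)² = (23123 + (-11017 - 5174)*((97 + 36² - 92*36) - 77)) + (47 - 4)² = (23123 - 16191*((97 + 1296 - 3312) - 77)) + 43² = (23123 - 16191*(-1919 - 77)) + 1849 = (23123 - 16191*(-1996)) + 1849 = (23123 + 32317236) + 1849 = 32340359 + 1849 = 32342208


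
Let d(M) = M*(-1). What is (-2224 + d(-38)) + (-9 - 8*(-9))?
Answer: -2123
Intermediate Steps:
d(M) = -M
(-2224 + d(-38)) + (-9 - 8*(-9)) = (-2224 - 1*(-38)) + (-9 - 8*(-9)) = (-2224 + 38) + (-9 + 72) = -2186 + 63 = -2123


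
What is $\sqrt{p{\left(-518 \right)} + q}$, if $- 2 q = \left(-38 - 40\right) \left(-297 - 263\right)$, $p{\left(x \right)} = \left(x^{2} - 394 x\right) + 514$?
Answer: $\sqrt{451090} \approx 671.63$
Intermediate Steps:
$p{\left(x \right)} = 514 + x^{2} - 394 x$
$q = -21840$ ($q = - \frac{\left(-38 - 40\right) \left(-297 - 263\right)}{2} = - \frac{\left(-78\right) \left(-560\right)}{2} = \left(- \frac{1}{2}\right) 43680 = -21840$)
$\sqrt{p{\left(-518 \right)} + q} = \sqrt{\left(514 + \left(-518\right)^{2} - -204092\right) - 21840} = \sqrt{\left(514 + 268324 + 204092\right) - 21840} = \sqrt{472930 - 21840} = \sqrt{451090}$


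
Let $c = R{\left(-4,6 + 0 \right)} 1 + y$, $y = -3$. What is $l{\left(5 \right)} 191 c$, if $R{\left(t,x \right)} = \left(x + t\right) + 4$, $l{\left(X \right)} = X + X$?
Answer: $5730$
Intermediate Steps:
$l{\left(X \right)} = 2 X$
$R{\left(t,x \right)} = 4 + t + x$ ($R{\left(t,x \right)} = \left(t + x\right) + 4 = 4 + t + x$)
$c = 3$ ($c = \left(4 - 4 + \left(6 + 0\right)\right) 1 - 3 = \left(4 - 4 + 6\right) 1 - 3 = 6 \cdot 1 - 3 = 6 - 3 = 3$)
$l{\left(5 \right)} 191 c = 2 \cdot 5 \cdot 191 \cdot 3 = 10 \cdot 191 \cdot 3 = 1910 \cdot 3 = 5730$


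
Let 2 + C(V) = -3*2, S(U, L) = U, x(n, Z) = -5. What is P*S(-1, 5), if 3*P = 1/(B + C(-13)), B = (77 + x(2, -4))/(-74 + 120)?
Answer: 23/444 ≈ 0.051802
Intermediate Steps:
C(V) = -8 (C(V) = -2 - 3*2 = -2 - 6 = -8)
B = 36/23 (B = (77 - 5)/(-74 + 120) = 72/46 = 72*(1/46) = 36/23 ≈ 1.5652)
P = -23/444 (P = 1/(3*(36/23 - 8)) = 1/(3*(-148/23)) = (⅓)*(-23/148) = -23/444 ≈ -0.051802)
P*S(-1, 5) = -23/444*(-1) = 23/444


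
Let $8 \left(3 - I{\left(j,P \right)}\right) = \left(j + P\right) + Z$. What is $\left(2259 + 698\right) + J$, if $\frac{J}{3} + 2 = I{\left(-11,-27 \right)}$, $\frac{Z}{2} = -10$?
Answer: $\frac{11927}{4} \approx 2981.8$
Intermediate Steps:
$Z = -20$ ($Z = 2 \left(-10\right) = -20$)
$I{\left(j,P \right)} = \frac{11}{2} - \frac{P}{8} - \frac{j}{8}$ ($I{\left(j,P \right)} = 3 - \frac{\left(j + P\right) - 20}{8} = 3 - \frac{\left(P + j\right) - 20}{8} = 3 - \frac{-20 + P + j}{8} = 3 - \left(- \frac{5}{2} + \frac{P}{8} + \frac{j}{8}\right) = \frac{11}{2} - \frac{P}{8} - \frac{j}{8}$)
$J = \frac{99}{4}$ ($J = -6 + 3 \left(\frac{11}{2} - - \frac{27}{8} - - \frac{11}{8}\right) = -6 + 3 \left(\frac{11}{2} + \frac{27}{8} + \frac{11}{8}\right) = -6 + 3 \cdot \frac{41}{4} = -6 + \frac{123}{4} = \frac{99}{4} \approx 24.75$)
$\left(2259 + 698\right) + J = \left(2259 + 698\right) + \frac{99}{4} = 2957 + \frac{99}{4} = \frac{11927}{4}$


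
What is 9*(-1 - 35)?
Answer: -324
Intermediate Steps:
9*(-1 - 35) = 9*(-36) = -324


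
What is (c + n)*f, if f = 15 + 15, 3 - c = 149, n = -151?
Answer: -8910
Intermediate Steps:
c = -146 (c = 3 - 1*149 = 3 - 149 = -146)
f = 30
(c + n)*f = (-146 - 151)*30 = -297*30 = -8910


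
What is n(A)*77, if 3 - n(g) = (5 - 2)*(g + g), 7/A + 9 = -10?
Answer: 7623/19 ≈ 401.21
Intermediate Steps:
A = -7/19 (A = 7/(-9 - 10) = 7/(-19) = 7*(-1/19) = -7/19 ≈ -0.36842)
n(g) = 3 - 6*g (n(g) = 3 - (5 - 2)*(g + g) = 3 - 3*2*g = 3 - 6*g)
n(A)*77 = (3 - 6*(-7/19))*77 = (3 + 42/19)*77 = (99/19)*77 = 7623/19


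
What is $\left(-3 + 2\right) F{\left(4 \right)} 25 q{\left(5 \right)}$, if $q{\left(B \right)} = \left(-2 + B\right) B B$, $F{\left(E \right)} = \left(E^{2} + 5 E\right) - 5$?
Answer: $-58125$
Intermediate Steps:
$F{\left(E \right)} = -5 + E^{2} + 5 E$
$q{\left(B \right)} = B^{2} \left(-2 + B\right)$ ($q{\left(B \right)} = B \left(-2 + B\right) B = B^{2} \left(-2 + B\right)$)
$\left(-3 + 2\right) F{\left(4 \right)} 25 q{\left(5 \right)} = \left(-3 + 2\right) \left(-5 + 4^{2} + 5 \cdot 4\right) 25 \cdot 5^{2} \left(-2 + 5\right) = - (-5 + 16 + 20) 25 \cdot 25 \cdot 3 = \left(-1\right) 31 \cdot 25 \cdot 75 = \left(-31\right) 25 \cdot 75 = \left(-775\right) 75 = -58125$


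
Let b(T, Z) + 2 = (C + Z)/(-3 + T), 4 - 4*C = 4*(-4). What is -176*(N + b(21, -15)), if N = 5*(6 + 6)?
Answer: -90992/9 ≈ -10110.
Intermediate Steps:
C = 5 (C = 1 - (-4) = 1 - ¼*(-16) = 1 + 4 = 5)
N = 60 (N = 5*12 = 60)
b(T, Z) = -2 + (5 + Z)/(-3 + T)
-176*(N + b(21, -15)) = -176*(60 + (11 - 15 - 2*21)/(-3 + 21)) = -176*(60 + (11 - 15 - 42)/18) = -176*(60 + (1/18)*(-46)) = -176*(60 - 23/9) = -176*517/9 = -90992/9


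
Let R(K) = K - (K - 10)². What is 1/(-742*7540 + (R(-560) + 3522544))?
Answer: -1/2397596 ≈ -4.1708e-7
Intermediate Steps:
R(K) = K - (-10 + K)²
1/(-742*7540 + (R(-560) + 3522544)) = 1/(-742*7540 + ((-560 - (-10 - 560)²) + 3522544)) = 1/(-5594680 + ((-560 - 1*(-570)²) + 3522544)) = 1/(-5594680 + ((-560 - 1*324900) + 3522544)) = 1/(-5594680 + ((-560 - 324900) + 3522544)) = 1/(-5594680 + (-325460 + 3522544)) = 1/(-5594680 + 3197084) = 1/(-2397596) = -1/2397596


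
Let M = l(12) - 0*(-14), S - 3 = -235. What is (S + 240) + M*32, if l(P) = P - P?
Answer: 8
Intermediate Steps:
S = -232 (S = 3 - 235 = -232)
l(P) = 0
M = 0 (M = 0 - 0*(-14) = 0 - 1*0 = 0 + 0 = 0)
(S + 240) + M*32 = (-232 + 240) + 0*32 = 8 + 0 = 8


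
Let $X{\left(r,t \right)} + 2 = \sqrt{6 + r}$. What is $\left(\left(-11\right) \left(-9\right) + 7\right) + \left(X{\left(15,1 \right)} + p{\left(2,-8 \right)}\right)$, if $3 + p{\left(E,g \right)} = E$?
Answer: $103 + \sqrt{21} \approx 107.58$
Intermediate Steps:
$p{\left(E,g \right)} = -3 + E$
$X{\left(r,t \right)} = -2 + \sqrt{6 + r}$
$\left(\left(-11\right) \left(-9\right) + 7\right) + \left(X{\left(15,1 \right)} + p{\left(2,-8 \right)}\right) = \left(\left(-11\right) \left(-9\right) + 7\right) + \left(\left(-2 + \sqrt{6 + 15}\right) + \left(-3 + 2\right)\right) = \left(99 + 7\right) - \left(3 - \sqrt{21}\right) = 106 - \left(3 - \sqrt{21}\right) = 103 + \sqrt{21}$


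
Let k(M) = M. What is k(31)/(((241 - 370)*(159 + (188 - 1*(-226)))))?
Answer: -31/73917 ≈ -0.00041939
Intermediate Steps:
k(31)/(((241 - 370)*(159 + (188 - 1*(-226))))) = 31/(((241 - 370)*(159 + (188 - 1*(-226))))) = 31/((-129*(159 + (188 + 226)))) = 31/((-129*(159 + 414))) = 31/((-129*573)) = 31/(-73917) = 31*(-1/73917) = -31/73917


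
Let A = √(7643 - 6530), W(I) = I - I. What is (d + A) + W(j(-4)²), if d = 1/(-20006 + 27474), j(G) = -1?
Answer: 1/7468 + √1113 ≈ 33.362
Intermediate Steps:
W(I) = 0
A = √1113 ≈ 33.362
d = 1/7468 ≈ 0.00013390
(d + A) + W(j(-4)²) = (1/7468 + √1113) + 0 = 1/7468 + √1113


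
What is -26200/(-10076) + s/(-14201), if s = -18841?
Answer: 12770639/3252029 ≈ 3.9270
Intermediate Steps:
-26200/(-10076) + s/(-14201) = -26200/(-10076) - 18841/(-14201) = -26200*(-1/10076) - 18841*(-1/14201) = 6550/2519 + 18841/14201 = 12770639/3252029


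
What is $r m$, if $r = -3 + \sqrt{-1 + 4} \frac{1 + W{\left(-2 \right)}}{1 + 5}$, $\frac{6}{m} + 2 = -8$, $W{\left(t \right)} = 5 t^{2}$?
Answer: $\frac{9}{5} - \frac{21 \sqrt{3}}{10} \approx -1.8373$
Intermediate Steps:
$m = - \frac{3}{5}$ ($m = \frac{6}{-2 - 8} = \frac{6}{-10} = 6 \left(- \frac{1}{10}\right) = - \frac{3}{5} \approx -0.6$)
$r = -3 + \frac{7 \sqrt{3}}{2}$ ($r = -3 + \sqrt{-1 + 4} \frac{1 + 5 \left(-2\right)^{2}}{1 + 5} = -3 + \sqrt{3} \frac{1 + 5 \cdot 4}{6} = -3 + \sqrt{3} \left(1 + 20\right) \frac{1}{6} = -3 + \sqrt{3} \cdot 21 \cdot \frac{1}{6} = -3 + \sqrt{3} \cdot \frac{7}{2} = -3 + \frac{7 \sqrt{3}}{2} \approx 3.0622$)
$r m = \left(-3 + \frac{7 \sqrt{3}}{2}\right) \left(- \frac{3}{5}\right) = \frac{9}{5} - \frac{21 \sqrt{3}}{10}$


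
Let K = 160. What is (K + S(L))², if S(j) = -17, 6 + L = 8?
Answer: 20449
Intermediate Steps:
L = 2 (L = -6 + 8 = 2)
(K + S(L))² = (160 - 17)² = 143² = 20449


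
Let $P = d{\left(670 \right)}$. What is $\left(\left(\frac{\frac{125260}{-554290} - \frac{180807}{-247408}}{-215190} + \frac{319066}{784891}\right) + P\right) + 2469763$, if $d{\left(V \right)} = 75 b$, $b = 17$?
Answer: $\frac{1144700066550696301818373955}{463246570160978367456} \approx 2.471 \cdot 10^{6}$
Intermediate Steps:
$d{\left(V \right)} = 1275$ ($d{\left(V \right)} = 75 \cdot 17 = 1275$)
$P = 1275$
$\left(\left(\frac{\frac{125260}{-554290} - \frac{180807}{-247408}}{-215190} + \frac{319066}{784891}\right) + P\right) + 2469763 = \left(\left(\frac{\frac{125260}{-554290} - \frac{180807}{-247408}}{-215190} + \frac{319066}{784891}\right) + 1275\right) + 2469763 = \left(\left(\left(125260 \left(- \frac{1}{554290}\right) - - \frac{180807}{247408}\right) \left(- \frac{1}{215190}\right) + 319066 \cdot \frac{1}{784891}\right) + 1275\right) + 2469763 = \left(\left(\left(- \frac{12526}{55429} + \frac{180807}{247408}\right) \left(- \frac{1}{215190}\right) + \frac{319066}{784891}\right) + 1275\right) + 2469763 = \left(\left(\frac{6922918595}{13713578032} \left(- \frac{1}{215190}\right) + \frac{319066}{784891}\right) + 1275\right) + 2469763 = \left(\left(- \frac{1384583719}{590204971341216} + \frac{319066}{784891}\right) + 1275\right) + 2469763 = \left(\frac{188313252638656634627}{463246570160978367456} + 1275\right) + 2469763 = \frac{590827690207886075141027}{463246570160978367456} + 2469763 = \frac{1144700066550696301818373955}{463246570160978367456}$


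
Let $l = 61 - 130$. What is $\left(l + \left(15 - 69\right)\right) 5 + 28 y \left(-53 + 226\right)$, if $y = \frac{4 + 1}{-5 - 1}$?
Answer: $- \frac{13955}{3} \approx -4651.7$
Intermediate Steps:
$y = - \frac{5}{6}$ ($y = \frac{5}{-6} = 5 \left(- \frac{1}{6}\right) = - \frac{5}{6} \approx -0.83333$)
$l = -69$ ($l = 61 - 130 = -69$)
$\left(l + \left(15 - 69\right)\right) 5 + 28 y \left(-53 + 226\right) = \left(-69 + \left(15 - 69\right)\right) 5 + 28 \left(- \frac{5}{6}\right) \left(-53 + 226\right) = \left(-69 + \left(15 - 69\right)\right) 5 - \frac{12110}{3} = \left(-69 - 54\right) 5 - \frac{12110}{3} = \left(-123\right) 5 - \frac{12110}{3} = -615 - \frac{12110}{3} = - \frac{13955}{3}$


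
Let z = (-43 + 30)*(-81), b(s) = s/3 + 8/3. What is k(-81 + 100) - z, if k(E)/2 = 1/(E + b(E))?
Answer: -14741/14 ≈ -1052.9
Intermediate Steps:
b(s) = 8/3 + s/3 (b(s) = s*(1/3) + 8*(1/3) = s/3 + 8/3 = 8/3 + s/3)
k(E) = 2/(8/3 + 4*E/3) (k(E) = 2/(E + (8/3 + E/3)) = 2/(8/3 + 4*E/3))
z = 1053 (z = -13*(-81) = 1053)
k(-81 + 100) - z = 3/(2*(2 + (-81 + 100))) - 1*1053 = 3/(2*(2 + 19)) - 1053 = (3/2)/21 - 1053 = (3/2)*(1/21) - 1053 = 1/14 - 1053 = -14741/14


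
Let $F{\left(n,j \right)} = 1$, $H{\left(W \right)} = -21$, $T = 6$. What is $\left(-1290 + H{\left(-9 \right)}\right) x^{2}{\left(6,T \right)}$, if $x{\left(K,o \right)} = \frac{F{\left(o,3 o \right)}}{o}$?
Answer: $- \frac{437}{12} \approx -36.417$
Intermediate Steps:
$x{\left(K,o \right)} = \frac{1}{o}$ ($x{\left(K,o \right)} = 1 \frac{1}{o} = \frac{1}{o}$)
$\left(-1290 + H{\left(-9 \right)}\right) x^{2}{\left(6,T \right)} = \left(-1290 - 21\right) \left(\frac{1}{6}\right)^{2} = - \frac{1311}{36} = \left(-1311\right) \frac{1}{36} = - \frac{437}{12}$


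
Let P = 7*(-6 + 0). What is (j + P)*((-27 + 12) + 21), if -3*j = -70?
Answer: -112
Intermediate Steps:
j = 70/3 (j = -⅓*(-70) = 70/3 ≈ 23.333)
P = -42 (P = 7*(-6) = -42)
(j + P)*((-27 + 12) + 21) = (70/3 - 42)*((-27 + 12) + 21) = -56*(-15 + 21)/3 = -56/3*6 = -112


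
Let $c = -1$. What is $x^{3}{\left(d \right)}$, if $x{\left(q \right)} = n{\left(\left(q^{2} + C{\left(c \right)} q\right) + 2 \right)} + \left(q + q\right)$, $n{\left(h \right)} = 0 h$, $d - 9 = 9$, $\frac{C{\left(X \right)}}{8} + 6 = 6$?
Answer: $46656$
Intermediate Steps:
$C{\left(X \right)} = 0$ ($C{\left(X \right)} = -48 + 8 \cdot 6 = -48 + 48 = 0$)
$d = 18$ ($d = 9 + 9 = 18$)
$n{\left(h \right)} = 0$
$x{\left(q \right)} = 2 q$ ($x{\left(q \right)} = 0 + \left(q + q\right) = 0 + 2 q = 2 q$)
$x^{3}{\left(d \right)} = \left(2 \cdot 18\right)^{3} = 36^{3} = 46656$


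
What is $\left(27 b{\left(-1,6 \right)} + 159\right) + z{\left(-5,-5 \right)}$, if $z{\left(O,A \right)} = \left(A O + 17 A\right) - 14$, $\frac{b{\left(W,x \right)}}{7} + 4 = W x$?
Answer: $-1805$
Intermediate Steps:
$b{\left(W,x \right)} = -28 + 7 W x$
$z{\left(O,A \right)} = -14 + 17 A + A O$ ($z{\left(O,A \right)} = \left(17 A + A O\right) - 14 = -14 + 17 A + A O$)
$\left(27 b{\left(-1,6 \right)} + 159\right) + z{\left(-5,-5 \right)} = \left(27 \left(-28 + 7 \left(-1\right) 6\right) + 159\right) - 74 = \left(27 \left(-28 - 42\right) + 159\right) - 74 = \left(27 \left(-70\right) + 159\right) - 74 = \left(-1890 + 159\right) - 74 = -1731 - 74 = -1805$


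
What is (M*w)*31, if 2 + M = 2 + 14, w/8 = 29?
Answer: 100688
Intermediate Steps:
w = 232 (w = 8*29 = 232)
M = 14 (M = -2 + (2 + 14) = -2 + 16 = 14)
(M*w)*31 = (14*232)*31 = 3248*31 = 100688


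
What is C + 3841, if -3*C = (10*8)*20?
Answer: 9923/3 ≈ 3307.7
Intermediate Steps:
C = -1600/3 (C = -10*8*20/3 = -80*20/3 = -⅓*1600 = -1600/3 ≈ -533.33)
C + 3841 = -1600/3 + 3841 = 9923/3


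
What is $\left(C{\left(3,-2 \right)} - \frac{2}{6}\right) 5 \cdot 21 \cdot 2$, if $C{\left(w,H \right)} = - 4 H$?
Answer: $1610$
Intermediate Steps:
$\left(C{\left(3,-2 \right)} - \frac{2}{6}\right) 5 \cdot 21 \cdot 2 = \left(\left(-4\right) \left(-2\right) - \frac{2}{6}\right) 5 \cdot 21 \cdot 2 = \left(8 - \frac{1}{3}\right) 5 \cdot 21 \cdot 2 = \frac{23}{3} \cdot 5 \cdot 21 \cdot 2 = \frac{115}{3} \cdot 21 \cdot 2 = 805 \cdot 2 = 1610$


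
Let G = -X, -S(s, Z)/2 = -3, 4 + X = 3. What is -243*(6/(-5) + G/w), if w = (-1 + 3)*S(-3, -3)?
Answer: 5427/20 ≈ 271.35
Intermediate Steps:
X = -1 (X = -4 + 3 = -1)
S(s, Z) = 6 (S(s, Z) = -2*(-3) = 6)
G = 1 (G = -1*(-1) = 1)
w = 12 (w = (-1 + 3)*6 = 2*6 = 12)
-243*(6/(-5) + G/w) = -243*(6/(-5) + 1/12) = -243*(6*(-⅕) + 1*(1/12)) = -243*(-6/5 + 1/12) = -243*(-67/60) = 5427/20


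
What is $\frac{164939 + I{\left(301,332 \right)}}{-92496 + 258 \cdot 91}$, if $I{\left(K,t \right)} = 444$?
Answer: $- \frac{165383}{69018} \approx -2.3962$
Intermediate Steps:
$\frac{164939 + I{\left(301,332 \right)}}{-92496 + 258 \cdot 91} = \frac{164939 + 444}{-92496 + 258 \cdot 91} = \frac{165383}{-92496 + 23478} = \frac{165383}{-69018} = 165383 \left(- \frac{1}{69018}\right) = - \frac{165383}{69018}$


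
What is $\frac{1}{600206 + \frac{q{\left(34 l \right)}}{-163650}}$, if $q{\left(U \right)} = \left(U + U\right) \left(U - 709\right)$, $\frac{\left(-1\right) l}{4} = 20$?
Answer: $\frac{5455}{3273501938} \approx 1.6664 \cdot 10^{-6}$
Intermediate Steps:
$l = -80$ ($l = \left(-4\right) 20 = -80$)
$q{\left(U \right)} = 2 U \left(-709 + U\right)$
$\frac{1}{600206 + \frac{q{\left(34 l \right)}}{-163650}} = \frac{1}{600206 + \frac{2 \cdot 34 \left(-80\right) \left(-709 + 34 \left(-80\right)\right)}{-163650}} = \frac{1}{600206 + 2 \left(-2720\right) \left(-709 - 2720\right) \left(- \frac{1}{163650}\right)} = \frac{1}{600206 + 2 \left(-2720\right) \left(-3429\right) \left(- \frac{1}{163650}\right)} = \frac{1}{600206 + 18653760 \left(- \frac{1}{163650}\right)} = \frac{1}{600206 - \frac{621792}{5455}} = \frac{1}{\frac{3273501938}{5455}} = \frac{5455}{3273501938}$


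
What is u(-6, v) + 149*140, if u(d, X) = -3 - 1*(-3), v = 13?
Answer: 20860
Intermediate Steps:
u(d, X) = 0 (u(d, X) = -3 + 3 = 0)
u(-6, v) + 149*140 = 0 + 149*140 = 0 + 20860 = 20860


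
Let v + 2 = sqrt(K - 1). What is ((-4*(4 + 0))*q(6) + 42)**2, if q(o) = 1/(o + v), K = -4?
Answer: 4*(-3571*I + 3192*sqrt(5))/(-11*I + 8*sqrt(5)) ≈ 1514.4 + 132.72*I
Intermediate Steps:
v = -2 + I*sqrt(5) (v = -2 + sqrt(-4 - 1) = -2 + sqrt(-5) = -2 + I*sqrt(5) ≈ -2.0 + 2.2361*I)
q(o) = 1/(-2 + o + I*sqrt(5)) (q(o) = 1/(o + (-2 + I*sqrt(5))) = 1/(-2 + o + I*sqrt(5)))
((-4*(4 + 0))*q(6) + 42)**2 = ((-4*(4 + 0))/(-2 + 6 + I*sqrt(5)) + 42)**2 = ((-4*4)/(4 + I*sqrt(5)) + 42)**2 = (-16/(4 + I*sqrt(5)) + 42)**2 = (42 - 16/(4 + I*sqrt(5)))**2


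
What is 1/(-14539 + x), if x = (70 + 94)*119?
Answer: 1/4977 ≈ 0.00020092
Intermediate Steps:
x = 19516 (x = 164*119 = 19516)
1/(-14539 + x) = 1/(-14539 + 19516) = 1/4977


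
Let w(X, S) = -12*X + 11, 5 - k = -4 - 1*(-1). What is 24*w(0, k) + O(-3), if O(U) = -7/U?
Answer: 799/3 ≈ 266.33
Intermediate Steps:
k = 8 (k = 5 - (-4 - 1*(-1)) = 5 - (-4 + 1) = 5 - 1*(-3) = 5 + 3 = 8)
w(X, S) = 11 - 12*X
24*w(0, k) + O(-3) = 24*(11 - 12*0) - 7/(-3) = 24*(11 + 0) - 7*(-1/3) = 24*11 + 7/3 = 264 + 7/3 = 799/3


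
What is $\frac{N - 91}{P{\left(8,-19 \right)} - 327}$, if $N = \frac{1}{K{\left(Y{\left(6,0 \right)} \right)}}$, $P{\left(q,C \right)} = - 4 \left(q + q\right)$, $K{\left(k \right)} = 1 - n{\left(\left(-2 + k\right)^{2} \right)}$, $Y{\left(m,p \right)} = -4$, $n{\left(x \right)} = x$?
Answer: $\frac{3186}{13685} \approx 0.23281$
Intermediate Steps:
$K{\left(k \right)} = 1 - \left(-2 + k\right)^{2}$
$P{\left(q,C \right)} = - 8 q$ ($P{\left(q,C \right)} = - 4 \cdot 2 q = - 8 q$)
$N = - \frac{1}{35}$ ($N = \frac{1}{1 - \left(-2 - 4\right)^{2}} = \frac{1}{1 - \left(-6\right)^{2}} = \frac{1}{1 - 36} = \frac{1}{-35} = - \frac{1}{35} \approx -0.028571$)
$\frac{N - 91}{P{\left(8,-19 \right)} - 327} = \frac{- \frac{1}{35} - 91}{\left(-8\right) 8 - 327} = - \frac{3186}{35 \left(-64 - 327\right)} = - \frac{3186}{35 \left(-391\right)} = \left(- \frac{3186}{35}\right) \left(- \frac{1}{391}\right) = \frac{3186}{13685}$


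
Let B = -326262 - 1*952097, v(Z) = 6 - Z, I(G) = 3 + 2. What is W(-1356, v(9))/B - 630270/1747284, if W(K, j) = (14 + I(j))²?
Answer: -134390349409/372276037826 ≈ -0.36100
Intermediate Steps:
I(G) = 5
B = -1278359 (B = -326262 - 952097 = -1278359)
W(K, j) = 361 (W(K, j) = (14 + 5)² = 19² = 361)
W(-1356, v(9))/B - 630270/1747284 = 361/(-1278359) - 630270/1747284 = 361*(-1/1278359) - 630270*1/1747284 = -361/1278359 - 105045/291214 = -134390349409/372276037826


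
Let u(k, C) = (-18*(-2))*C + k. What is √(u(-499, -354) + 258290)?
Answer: √245047 ≈ 495.02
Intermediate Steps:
u(k, C) = k + 36*C (u(k, C) = 36*C + k = k + 36*C)
√(u(-499, -354) + 258290) = √((-499 + 36*(-354)) + 258290) = √((-499 - 12744) + 258290) = √(-13243 + 258290) = √245047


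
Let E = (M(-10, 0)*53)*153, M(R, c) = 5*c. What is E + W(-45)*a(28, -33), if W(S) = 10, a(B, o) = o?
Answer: -330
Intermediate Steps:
E = 0 (E = ((5*0)*53)*153 = (0*53)*153 = 0*153 = 0)
E + W(-45)*a(28, -33) = 0 + 10*(-33) = 0 - 330 = -330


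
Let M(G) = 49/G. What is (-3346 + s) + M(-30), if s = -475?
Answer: -114679/30 ≈ -3822.6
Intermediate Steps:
(-3346 + s) + M(-30) = (-3346 - 475) + 49/(-30) = -3821 + 49*(-1/30) = -3821 - 49/30 = -114679/30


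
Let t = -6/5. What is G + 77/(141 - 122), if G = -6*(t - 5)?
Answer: 3919/95 ≈ 41.253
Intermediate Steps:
t = -6/5 (t = -6*1/5 = -6/5 ≈ -1.2000)
G = 186/5 (G = -6*(-6/5 - 5) = -6*(-31/5) = 186/5 ≈ 37.200)
G + 77/(141 - 122) = 186/5 + 77/(141 - 122) = 186/5 + 77/19 = 3919/95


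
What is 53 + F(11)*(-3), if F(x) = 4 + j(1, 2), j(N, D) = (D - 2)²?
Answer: 41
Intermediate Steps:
j(N, D) = (-2 + D)²
F(x) = 4 (F(x) = 4 + (-2 + 2)² = 4 + 0² = 4 + 0 = 4)
53 + F(11)*(-3) = 53 + 4*(-3) = 53 - 12 = 41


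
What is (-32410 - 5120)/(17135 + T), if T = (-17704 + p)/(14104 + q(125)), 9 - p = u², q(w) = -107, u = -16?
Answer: -262653705/119910322 ≈ -2.1904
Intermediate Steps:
p = -247 (p = 9 - 1*(-16)² = 9 - 1*256 = 9 - 256 = -247)
T = -17951/13997 (T = (-17704 - 247)/(14104 - 107) = -17951/13997 ≈ -1.2825)
(-32410 - 5120)/(17135 + T) = (-32410 - 5120)/(17135 - 17951/13997) = -37530/239820644/13997 = -37530*13997/239820644 = -262653705/119910322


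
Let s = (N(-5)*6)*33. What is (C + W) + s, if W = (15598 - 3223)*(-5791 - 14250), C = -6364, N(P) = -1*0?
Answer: -248013739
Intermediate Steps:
N(P) = 0
W = -248007375 (W = 12375*(-20041) = -248007375)
s = 0 (s = (0*6)*33 = 0*33 = 0)
(C + W) + s = (-6364 - 248007375) + 0 = -248013739 + 0 = -248013739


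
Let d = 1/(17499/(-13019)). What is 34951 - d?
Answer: 611620568/17499 ≈ 34952.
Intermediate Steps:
d = -13019/17499 (d = 1/(17499*(-1/13019)) = 1/(-17499/13019) = -13019/17499 ≈ -0.74399)
34951 - d = 34951 - 1*(-13019/17499) = 34951 + 13019/17499 = 611620568/17499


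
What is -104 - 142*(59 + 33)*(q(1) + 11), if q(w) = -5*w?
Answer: -78488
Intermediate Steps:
-104 - 142*(59 + 33)*(q(1) + 11) = -104 - 142*(59 + 33)*(-5*1 + 11) = -104 - 13064*(-5 + 11) = -104 - 13064*6 = -104 - 142*552 = -104 - 78384 = -78488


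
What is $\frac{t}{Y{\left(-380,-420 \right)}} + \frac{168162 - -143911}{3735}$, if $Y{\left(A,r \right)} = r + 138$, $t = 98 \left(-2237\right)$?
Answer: $\frac{151135616}{175545} \approx 860.95$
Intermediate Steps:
$t = -219226$
$Y{\left(A,r \right)} = 138 + r$
$\frac{t}{Y{\left(-380,-420 \right)}} + \frac{168162 - -143911}{3735} = - \frac{219226}{138 - 420} + \frac{168162 - -143911}{3735} = - \frac{219226}{-282} + \left(168162 + 143911\right) \frac{1}{3735} = \left(-219226\right) \left(- \frac{1}{282}\right) + 312073 \cdot \frac{1}{3735} = \frac{109613}{141} + \frac{312073}{3735} = \frac{151135616}{175545}$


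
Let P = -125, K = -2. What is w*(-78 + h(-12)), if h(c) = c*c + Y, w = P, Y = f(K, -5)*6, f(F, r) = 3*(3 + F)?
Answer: -10500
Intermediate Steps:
f(F, r) = 9 + 3*F
Y = 18 (Y = (9 + 3*(-2))*6 = (9 - 6)*6 = 3*6 = 18)
w = -125
h(c) = 18 + c**2 (h(c) = c*c + 18 = c**2 + 18 = 18 + c**2)
w*(-78 + h(-12)) = -125*(-78 + (18 + (-12)**2)) = -125*(-78 + (18 + 144)) = -125*(-78 + 162) = -125*84 = -10500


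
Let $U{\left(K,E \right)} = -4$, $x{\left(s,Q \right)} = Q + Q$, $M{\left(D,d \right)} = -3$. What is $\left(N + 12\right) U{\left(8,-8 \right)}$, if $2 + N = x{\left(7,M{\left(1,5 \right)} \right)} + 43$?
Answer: $-188$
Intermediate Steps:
$x{\left(s,Q \right)} = 2 Q$
$N = 35$ ($N = -2 + \left(2 \left(-3\right) + 43\right) = -2 + \left(-6 + 43\right) = -2 + 37 = 35$)
$\left(N + 12\right) U{\left(8,-8 \right)} = \left(35 + 12\right) \left(-4\right) = 47 \left(-4\right) = -188$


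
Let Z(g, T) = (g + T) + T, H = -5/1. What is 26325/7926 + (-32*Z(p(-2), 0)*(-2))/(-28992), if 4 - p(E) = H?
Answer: 1317099/398942 ≈ 3.3015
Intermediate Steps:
H = -5 (H = -5*1 = -5)
p(E) = 9 (p(E) = 4 - 1*(-5) = 4 + 5 = 9)
Z(g, T) = g + 2*T (Z(g, T) = (T + g) + T = g + 2*T)
26325/7926 + (-32*Z(p(-2), 0)*(-2))/(-28992) = 26325/7926 + (-32*(9 + 2*0)*(-2))/(-28992) = 26325*(1/7926) + (-32*(9 + 0)*(-2))*(-1/28992) = 8775/2642 + (-32*9*(-2))*(-1/28992) = 8775/2642 - 288*(-2)*(-1/28992) = 8775/2642 + 576*(-1/28992) = 8775/2642 - 3/151 = 1317099/398942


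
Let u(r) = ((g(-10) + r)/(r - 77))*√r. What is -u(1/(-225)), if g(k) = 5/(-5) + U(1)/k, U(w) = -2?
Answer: -181*I/259890 ≈ -0.00069645*I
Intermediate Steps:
g(k) = -1 - 2/k (g(k) = 5/(-5) - 2/k = 5*(-⅕) - 2/k = -1 - 2/k)
u(r) = √r*(-⅘ + r)/(-77 + r) (u(r) = (((-2 - 1*(-10))/(-10) + r)/(r - 77))*√r = ((-(-2 + 10)/10 + r)/(-77 + r))*√r = ((-⅒*8 + r)/(-77 + r))*√r = ((-⅘ + r)/(-77 + r))*√r = √r*(-⅘ + r)/(-77 + r))
-u(1/(-225)) = -√(1/(-225))*(-⅘ + 1/(-225))/(-77 + 1/(-225)) = -√(-1/225)*(-⅘ - 1/225)/(-77 - 1/225) = -I/15*(-181)/((-17326/225)*225) = -I/15*(-225)*(-181)/(17326*225) = -181*I/259890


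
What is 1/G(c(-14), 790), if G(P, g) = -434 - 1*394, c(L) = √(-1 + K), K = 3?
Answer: -1/828 ≈ -0.0012077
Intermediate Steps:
c(L) = √2 (c(L) = √(-1 + 3) = √2)
G(P, g) = -828 (G(P, g) = -434 - 394 = -828)
1/G(c(-14), 790) = 1/(-828) = -1/828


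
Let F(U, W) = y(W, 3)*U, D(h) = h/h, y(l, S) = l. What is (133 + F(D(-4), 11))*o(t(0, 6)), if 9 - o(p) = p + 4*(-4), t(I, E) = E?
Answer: 2736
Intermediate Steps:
D(h) = 1
o(p) = 25 - p (o(p) = 9 - (p + 4*(-4)) = 9 - (p - 16) = 9 - (-16 + p) = 9 + (16 - p) = 25 - p)
F(U, W) = U*W (F(U, W) = W*U = U*W)
(133 + F(D(-4), 11))*o(t(0, 6)) = (133 + 1*11)*(25 - 1*6) = (133 + 11)*(25 - 6) = 144*19 = 2736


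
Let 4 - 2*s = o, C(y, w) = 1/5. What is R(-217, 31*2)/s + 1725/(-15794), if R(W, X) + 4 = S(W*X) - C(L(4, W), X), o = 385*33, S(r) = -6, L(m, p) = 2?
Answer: -107935137/1002997970 ≈ -0.10761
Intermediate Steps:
C(y, w) = ⅕
o = 12705
s = -12701/2 (s = 2 - ½*12705 = 2 - 12705/2 = -12701/2 ≈ -6350.5)
R(W, X) = -51/5 (R(W, X) = -4 + (-6 - 1*⅕) = -4 + (-6 - ⅕) = -4 - 31/5 = -51/5)
R(-217, 31*2)/s + 1725/(-15794) = -51/(5*(-12701/2)) + 1725/(-15794) = -51/5*(-2/12701) + 1725*(-1/15794) = 102/63505 - 1725/15794 = -107935137/1002997970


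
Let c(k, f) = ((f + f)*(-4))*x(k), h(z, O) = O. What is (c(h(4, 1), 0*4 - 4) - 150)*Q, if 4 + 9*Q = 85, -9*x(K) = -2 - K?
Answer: -1254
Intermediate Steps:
x(K) = 2/9 + K/9 (x(K) = -(-2 - K)/9 = 2/9 + K/9)
c(k, f) = -8*f*(2/9 + k/9) (c(k, f) = ((f + f)*(-4))*(2/9 + k/9) = ((2*f)*(-4))*(2/9 + k/9) = (-8*f)*(2/9 + k/9) = -8*f*(2/9 + k/9))
Q = 9 (Q = -4/9 + (⅑)*85 = -4/9 + 85/9 = 9)
(c(h(4, 1), 0*4 - 4) - 150)*Q = (-8*(0*4 - 4)*(2 + 1)/9 - 150)*9 = (-8/9*(0 - 4)*3 - 150)*9 = (-8/9*(-4)*3 - 150)*9 = (32/3 - 150)*9 = -418/3*9 = -1254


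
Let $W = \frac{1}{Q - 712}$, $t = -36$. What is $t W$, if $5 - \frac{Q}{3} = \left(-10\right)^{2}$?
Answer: $\frac{36}{997} \approx 0.036108$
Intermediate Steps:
$Q = -285$ ($Q = 15 - 3 \left(-10\right)^{2} = 15 - 300 = -285$)
$W = - \frac{1}{997}$ ($W = \frac{1}{-285 - 712} = \frac{1}{-997} = - \frac{1}{997} \approx -0.001003$)
$t W = \left(-36\right) \left(- \frac{1}{997}\right) = \frac{36}{997}$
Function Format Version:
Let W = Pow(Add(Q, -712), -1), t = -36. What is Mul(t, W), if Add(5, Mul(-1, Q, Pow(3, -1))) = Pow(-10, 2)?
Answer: Rational(36, 997) ≈ 0.036108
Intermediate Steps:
Q = -285 (Q = Add(15, Mul(-3, Pow(-10, 2))) = Add(15, Mul(-3, 100)) = Add(15, -300) = -285)
W = Rational(-1, 997) (W = Pow(Add(-285, -712), -1) = Pow(-997, -1) = Rational(-1, 997) ≈ -0.0010030)
Mul(t, W) = Mul(-36, Rational(-1, 997)) = Rational(36, 997)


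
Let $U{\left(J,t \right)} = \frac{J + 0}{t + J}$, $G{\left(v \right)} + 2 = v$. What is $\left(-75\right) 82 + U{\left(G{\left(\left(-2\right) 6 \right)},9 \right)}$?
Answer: $- \frac{30736}{5} \approx -6147.2$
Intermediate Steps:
$G{\left(v \right)} = -2 + v$
$U{\left(J,t \right)} = \frac{J}{J + t}$
$\left(-75\right) 82 + U{\left(G{\left(\left(-2\right) 6 \right)},9 \right)} = \left(-75\right) 82 + \frac{-2 - 12}{\left(-2 - 12\right) + 9} = -6150 + \frac{-2 - 12}{\left(-2 - 12\right) + 9} = -6150 - \frac{14}{-14 + 9} = -6150 - \frac{14}{-5} = -6150 - - \frac{14}{5} = -6150 + \frac{14}{5} = - \frac{30736}{5}$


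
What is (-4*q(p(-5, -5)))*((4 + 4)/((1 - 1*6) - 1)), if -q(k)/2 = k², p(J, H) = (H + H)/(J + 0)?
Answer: -128/3 ≈ -42.667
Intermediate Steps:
p(J, H) = 2*H/J (p(J, H) = (2*H)/J = 2*H/J)
q(k) = -2*k²
(-4*q(p(-5, -5)))*((4 + 4)/((1 - 1*6) - 1)) = (-(-8)*(2*(-5)/(-5))²)*((4 + 4)/((1 - 1*6) - 1)) = (-(-8)*(2*(-5)*(-⅕))²)*(8/((1 - 6) - 1)) = (-(-8)*2²)*(8/(-5 - 1)) = (-(-8)*4)*(8/(-6)) = (-4*(-8))*(8*(-⅙)) = 32*(-4/3) = -128/3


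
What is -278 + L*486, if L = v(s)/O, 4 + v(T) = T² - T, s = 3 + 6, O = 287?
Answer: -46738/287 ≈ -162.85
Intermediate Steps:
s = 9
v(T) = -4 + T² - T (v(T) = -4 + (T² - T) = -4 + T² - T)
L = 68/287 (L = (-4 + 9² - 1*9)/287 = (-4 + 81 - 9)*(1/287) = 68*(1/287) = 68/287 ≈ 0.23693)
-278 + L*486 = -278 + (68/287)*486 = -278 + 33048/287 = -46738/287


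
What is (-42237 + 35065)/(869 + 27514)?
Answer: -7172/28383 ≈ -0.25269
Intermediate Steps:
(-42237 + 35065)/(869 + 27514) = -7172/28383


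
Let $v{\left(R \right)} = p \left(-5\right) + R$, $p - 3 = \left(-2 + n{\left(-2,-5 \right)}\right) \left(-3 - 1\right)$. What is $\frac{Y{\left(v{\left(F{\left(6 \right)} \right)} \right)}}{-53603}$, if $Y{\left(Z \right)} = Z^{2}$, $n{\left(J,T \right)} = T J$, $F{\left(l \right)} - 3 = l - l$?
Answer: $- \frac{21904}{53603} \approx -0.40863$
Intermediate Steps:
$F{\left(l \right)} = 3$ ($F{\left(l \right)} = 3 + \left(l - l\right) = 3 + 0 = 3$)
$n{\left(J,T \right)} = J T$
$p = -29$ ($p = 3 + \left(-2 - -10\right) \left(-3 - 1\right) = 3 + \left(-2 + 10\right) \left(-4\right) = 3 + 8 \left(-4\right) = 3 - 32 = -29$)
$v{\left(R \right)} = 145 + R$ ($v{\left(R \right)} = \left(-29\right) \left(-5\right) + R = 145 + R$)
$\frac{Y{\left(v{\left(F{\left(6 \right)} \right)} \right)}}{-53603} = \frac{\left(145 + 3\right)^{2}}{-53603} = 148^{2} \left(- \frac{1}{53603}\right) = 21904 \left(- \frac{1}{53603}\right) = - \frac{21904}{53603}$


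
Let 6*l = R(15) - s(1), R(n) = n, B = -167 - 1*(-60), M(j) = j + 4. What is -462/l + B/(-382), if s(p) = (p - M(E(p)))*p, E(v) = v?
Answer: -1056871/7258 ≈ -145.61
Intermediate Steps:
M(j) = 4 + j
B = -107 (B = -167 + 60 = -107)
s(p) = -4*p (s(p) = (p - (4 + p))*p = (p + (-4 - p))*p = -4*p)
l = 19/6 (l = (15 - (-4))/6 = (15 - 1*(-4))/6 = (15 + 4)/6 = (⅙)*19 = 19/6 ≈ 3.1667)
-462/l + B/(-382) = -462/19/6 - 107/(-382) = -462*6/19 - 107*(-1/382) = -2772/19 + 107/382 = -1056871/7258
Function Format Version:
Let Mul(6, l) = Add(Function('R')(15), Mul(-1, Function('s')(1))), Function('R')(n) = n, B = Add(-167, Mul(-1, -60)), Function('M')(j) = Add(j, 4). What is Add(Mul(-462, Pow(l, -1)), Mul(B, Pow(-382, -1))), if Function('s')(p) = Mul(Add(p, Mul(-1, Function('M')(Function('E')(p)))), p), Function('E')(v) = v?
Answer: Rational(-1056871, 7258) ≈ -145.61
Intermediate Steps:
Function('M')(j) = Add(4, j)
B = -107 (B = Add(-167, 60) = -107)
Function('s')(p) = Mul(-4, p) (Function('s')(p) = Mul(Add(p, Mul(-1, Add(4, p))), p) = Mul(Add(p, Add(-4, Mul(-1, p))), p) = Mul(-4, p))
l = Rational(19, 6) (l = Mul(Rational(1, 6), Add(15, Mul(-1, Mul(-4, 1)))) = Mul(Rational(1, 6), Add(15, Mul(-1, -4))) = Mul(Rational(1, 6), Add(15, 4)) = Mul(Rational(1, 6), 19) = Rational(19, 6) ≈ 3.1667)
Add(Mul(-462, Pow(l, -1)), Mul(B, Pow(-382, -1))) = Add(Mul(-462, Pow(Rational(19, 6), -1)), Mul(-107, Pow(-382, -1))) = Add(Mul(-462, Rational(6, 19)), Mul(-107, Rational(-1, 382))) = Add(Rational(-2772, 19), Rational(107, 382)) = Rational(-1056871, 7258)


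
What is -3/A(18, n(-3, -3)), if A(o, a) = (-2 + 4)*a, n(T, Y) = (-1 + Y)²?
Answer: -3/32 ≈ -0.093750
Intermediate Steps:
A(o, a) = 2*a
-3/A(18, n(-3, -3)) = -3*1/(2*(-1 - 3)²) = -3/(2*(-4)²) = -3/(2*16) = -3/32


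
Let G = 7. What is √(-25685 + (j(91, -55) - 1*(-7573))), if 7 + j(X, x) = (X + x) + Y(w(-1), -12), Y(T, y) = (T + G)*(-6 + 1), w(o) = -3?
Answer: I*√18103 ≈ 134.55*I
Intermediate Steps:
Y(T, y) = -35 - 5*T (Y(T, y) = (T + 7)*(-6 + 1) = (7 + T)*(-5) = -35 - 5*T)
j(X, x) = -27 + X + x (j(X, x) = -7 + ((X + x) + (-35 - 5*(-3))) = -7 + ((X + x) + (-35 + 15)) = -7 + ((X + x) - 20) = -7 + (-20 + X + x) = -27 + X + x)
√(-25685 + (j(91, -55) - 1*(-7573))) = √(-25685 + ((-27 + 91 - 55) - 1*(-7573))) = √(-25685 + (9 + 7573)) = √(-25685 + 7582) = √(-18103) = I*√18103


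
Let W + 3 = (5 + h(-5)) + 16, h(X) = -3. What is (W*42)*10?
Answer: 6300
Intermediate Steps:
W = 15 (W = -3 + ((5 - 3) + 16) = -3 + (2 + 16) = -3 + 18 = 15)
(W*42)*10 = (15*42)*10 = 630*10 = 6300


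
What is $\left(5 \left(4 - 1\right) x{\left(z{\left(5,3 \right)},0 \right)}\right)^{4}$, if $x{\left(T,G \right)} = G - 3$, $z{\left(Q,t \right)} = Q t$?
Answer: $4100625$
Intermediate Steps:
$x{\left(T,G \right)} = -3 + G$
$\left(5 \left(4 - 1\right) x{\left(z{\left(5,3 \right)},0 \right)}\right)^{4} = \left(5 \left(4 - 1\right) \left(-3 + 0\right)\right)^{4} = \left(5 \cdot 3 \left(-3\right)\right)^{4} = \left(15 \left(-3\right)\right)^{4} = \left(-45\right)^{4} = 4100625$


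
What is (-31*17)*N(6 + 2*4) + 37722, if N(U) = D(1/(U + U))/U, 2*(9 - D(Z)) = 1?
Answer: 1047257/28 ≈ 37402.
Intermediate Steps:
D(Z) = 17/2 (D(Z) = 9 - ½*1 = 9 - ½ = 17/2)
N(U) = 17/(2*U)
(-31*17)*N(6 + 2*4) + 37722 = (-31*17)*(17/(2*(6 + 2*4))) + 37722 = -8959/(2*(6 + 8)) + 37722 = -8959/(2*14) + 37722 = -527*17/28 + 37722 = -8959/28 + 37722 = 1047257/28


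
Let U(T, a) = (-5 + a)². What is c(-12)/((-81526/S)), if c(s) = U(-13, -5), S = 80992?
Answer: -4049600/40763 ≈ -99.345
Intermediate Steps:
c(s) = 100 (c(s) = (-5 - 5)² = (-10)² = 100)
c(-12)/((-81526/S)) = 100/((-81526/80992)) = 100/((-81526*1/80992)) = 100/(-40763/40496) = 100*(-40496/40763) = -4049600/40763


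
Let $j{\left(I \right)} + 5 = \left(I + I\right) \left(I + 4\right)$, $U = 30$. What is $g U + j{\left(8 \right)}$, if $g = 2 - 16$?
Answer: $-233$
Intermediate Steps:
$j{\left(I \right)} = -5 + 2 I \left(4 + I\right)$ ($j{\left(I \right)} = -5 + \left(I + I\right) \left(I + 4\right) = -5 + 2 I \left(4 + I\right)$)
$g = -14$ ($g = 2 - 16 = -14$)
$g U + j{\left(8 \right)} = \left(-14\right) 30 + \left(-5 + 2 \cdot 8^{2} + 8 \cdot 8\right) = -420 + \left(-5 + 2 \cdot 64 + 64\right) = -420 + \left(-5 + 128 + 64\right) = -420 + 187 = -233$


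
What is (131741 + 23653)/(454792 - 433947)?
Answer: 155394/20845 ≈ 7.4547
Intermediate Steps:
(131741 + 23653)/(454792 - 433947) = 155394/20845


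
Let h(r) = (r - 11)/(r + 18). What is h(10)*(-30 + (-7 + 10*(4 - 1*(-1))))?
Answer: -13/28 ≈ -0.46429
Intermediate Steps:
h(r) = (-11 + r)/(18 + r)
h(10)*(-30 + (-7 + 10*(4 - 1*(-1)))) = ((-11 + 10)/(18 + 10))*(-30 + (-7 + 10*(4 - 1*(-1)))) = (-1/28)*(-30 + (-7 + 10*(4 + 1))) = ((1/28)*(-1))*(-30 + (-7 + 10*5)) = -(-30 + (-7 + 50))/28 = -(-30 + 43)/28 = -1/28*13 = -13/28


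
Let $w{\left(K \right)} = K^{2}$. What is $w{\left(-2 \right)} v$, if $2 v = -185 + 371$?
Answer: $372$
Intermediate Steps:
$v = 93$ ($v = \frac{-185 + 371}{2} = \frac{1}{2} \cdot 186 = 93$)
$w{\left(-2 \right)} v = \left(-2\right)^{2} \cdot 93 = 4 \cdot 93 = 372$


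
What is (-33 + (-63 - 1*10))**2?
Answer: 11236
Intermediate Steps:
(-33 + (-63 - 1*10))**2 = (-33 + (-63 - 10))**2 = (-33 - 73)**2 = (-106)**2 = 11236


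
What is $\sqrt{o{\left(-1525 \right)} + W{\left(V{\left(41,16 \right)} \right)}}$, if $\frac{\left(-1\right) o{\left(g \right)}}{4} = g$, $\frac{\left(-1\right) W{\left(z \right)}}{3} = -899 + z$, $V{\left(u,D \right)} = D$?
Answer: $\sqrt{8749} \approx 93.536$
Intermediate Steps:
$W{\left(z \right)} = 2697 - 3 z$ ($W{\left(z \right)} = - 3 \left(-899 + z\right) = 2697 - 3 z$)
$o{\left(g \right)} = - 4 g$
$\sqrt{o{\left(-1525 \right)} + W{\left(V{\left(41,16 \right)} \right)}} = \sqrt{\left(-4\right) \left(-1525\right) + \left(2697 - 48\right)} = \sqrt{6100 + \left(2697 - 48\right)} = \sqrt{6100 + 2649} = \sqrt{8749}$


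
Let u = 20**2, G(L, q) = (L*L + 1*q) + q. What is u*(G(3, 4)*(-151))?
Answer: -1026800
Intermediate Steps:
G(L, q) = L**2 + 2*q (G(L, q) = (L**2 + q) + q = (q + L**2) + q = L**2 + 2*q)
u = 400
u*(G(3, 4)*(-151)) = 400*((3**2 + 2*4)*(-151)) = 400*((9 + 8)*(-151)) = 400*(17*(-151)) = 400*(-2567) = -1026800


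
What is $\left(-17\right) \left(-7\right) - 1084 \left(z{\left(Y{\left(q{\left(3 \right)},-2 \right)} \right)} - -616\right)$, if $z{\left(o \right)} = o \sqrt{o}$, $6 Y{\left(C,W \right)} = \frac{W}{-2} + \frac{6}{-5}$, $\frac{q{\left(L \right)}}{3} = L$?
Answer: $-667625 + \frac{271 i \sqrt{30}}{225} \approx -6.6763 \cdot 10^{5} + 6.597 i$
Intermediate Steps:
$q{\left(L \right)} = 3 L$
$Y{\left(C,W \right)} = - \frac{1}{5} - \frac{W}{12}$ ($Y{\left(C,W \right)} = \frac{\frac{W}{-2} + \frac{6}{-5}}{6} = \frac{W \left(- \frac{1}{2}\right) + 6 \left(- \frac{1}{5}\right)}{6} = \frac{- \frac{W}{2} - \frac{6}{5}}{6} = \frac{- \frac{6}{5} - \frac{W}{2}}{6} = - \frac{1}{5} - \frac{W}{12}$)
$z{\left(o \right)} = o^{\frac{3}{2}}$
$\left(-17\right) \left(-7\right) - 1084 \left(z{\left(Y{\left(q{\left(3 \right)},-2 \right)} \right)} - -616\right) = \left(-17\right) \left(-7\right) - 1084 \left(\left(- \frac{1}{5} - - \frac{1}{6}\right)^{\frac{3}{2}} - -616\right) = 119 - 1084 \left(\left(- \frac{1}{5} + \frac{1}{6}\right)^{\frac{3}{2}} + 616\right) = 119 - 1084 \left(\left(- \frac{1}{30}\right)^{\frac{3}{2}} + 616\right) = 119 - 1084 \left(- \frac{i \sqrt{30}}{900} + 616\right) = 119 - 1084 \left(616 - \frac{i \sqrt{30}}{900}\right) = 119 - \left(667744 - \frac{271 i \sqrt{30}}{225}\right) = -667625 + \frac{271 i \sqrt{30}}{225}$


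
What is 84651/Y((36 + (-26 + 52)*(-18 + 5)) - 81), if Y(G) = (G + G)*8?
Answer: -84651/6128 ≈ -13.814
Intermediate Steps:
Y(G) = 16*G (Y(G) = (2*G)*8 = 16*G)
84651/Y((36 + (-26 + 52)*(-18 + 5)) - 81) = 84651/((16*((36 + (-26 + 52)*(-18 + 5)) - 81))) = 84651/((16*((36 + 26*(-13)) - 81))) = 84651/((16*((36 - 338) - 81))) = 84651/((16*(-302 - 81))) = 84651/((16*(-383))) = 84651/(-6128) = 84651*(-1/6128) = -84651/6128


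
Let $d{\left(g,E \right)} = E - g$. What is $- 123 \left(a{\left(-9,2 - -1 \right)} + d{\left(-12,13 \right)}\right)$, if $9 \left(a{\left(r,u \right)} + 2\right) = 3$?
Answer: $-2870$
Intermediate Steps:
$a{\left(r,u \right)} = - \frac{5}{3}$ ($a{\left(r,u \right)} = -2 + \frac{1}{9} \cdot 3 = -2 + \frac{1}{3} = - \frac{5}{3}$)
$- 123 \left(a{\left(-9,2 - -1 \right)} + d{\left(-12,13 \right)}\right) = - 123 \left(- \frac{5}{3} + \left(13 - -12\right)\right) = - 123 \left(- \frac{5}{3} + \left(13 + 12\right)\right) = - 123 \left(- \frac{5}{3} + 25\right) = \left(-123\right) \frac{70}{3} = -2870$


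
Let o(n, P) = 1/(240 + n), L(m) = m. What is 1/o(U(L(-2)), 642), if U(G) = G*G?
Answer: 244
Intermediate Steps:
U(G) = G²
1/o(U(L(-2)), 642) = 1/(1/(240 + (-2)²)) = 1/(1/(240 + 4)) = 1/(1/244) = 244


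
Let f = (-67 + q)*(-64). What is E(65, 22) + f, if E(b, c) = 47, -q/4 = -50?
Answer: -8465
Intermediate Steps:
q = 200 (q = -4*(-50) = 200)
f = -8512 (f = (-67 + 200)*(-64) = 133*(-64) = -8512)
E(65, 22) + f = 47 - 8512 = -8465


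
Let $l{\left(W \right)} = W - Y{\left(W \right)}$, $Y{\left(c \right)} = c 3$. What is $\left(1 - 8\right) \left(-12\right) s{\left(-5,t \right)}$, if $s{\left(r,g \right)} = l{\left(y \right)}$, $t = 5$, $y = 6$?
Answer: $-1008$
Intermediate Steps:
$Y{\left(c \right)} = 3 c$
$l{\left(W \right)} = - 2 W$ ($l{\left(W \right)} = W - 3 W = - 2 W$)
$s{\left(r,g \right)} = -12$ ($s{\left(r,g \right)} = \left(-2\right) 6 = -12$)
$\left(1 - 8\right) \left(-12\right) s{\left(-5,t \right)} = \left(1 - 8\right) \left(-12\right) \left(-12\right) = \left(-7\right) \left(-12\right) \left(-12\right) = 84 \left(-12\right) = -1008$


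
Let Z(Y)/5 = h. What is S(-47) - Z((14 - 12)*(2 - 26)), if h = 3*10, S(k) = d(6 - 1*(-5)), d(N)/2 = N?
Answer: -128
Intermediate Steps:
d(N) = 2*N
S(k) = 22 (S(k) = 2*(6 - 1*(-5)) = 2*(6 + 5) = 2*11 = 22)
h = 30
Z(Y) = 150 (Z(Y) = 5*30 = 150)
S(-47) - Z((14 - 12)*(2 - 26)) = 22 - 1*150 = 22 - 150 = -128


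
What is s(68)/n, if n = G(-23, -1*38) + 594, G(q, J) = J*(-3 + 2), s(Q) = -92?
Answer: -23/158 ≈ -0.14557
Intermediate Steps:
G(q, J) = -J (G(q, J) = J*(-1) = -J)
n = 632 (n = -(-1)*38 + 594 = -1*(-38) + 594 = 38 + 594 = 632)
s(68)/n = -92/632 = -92*1/632 = -23/158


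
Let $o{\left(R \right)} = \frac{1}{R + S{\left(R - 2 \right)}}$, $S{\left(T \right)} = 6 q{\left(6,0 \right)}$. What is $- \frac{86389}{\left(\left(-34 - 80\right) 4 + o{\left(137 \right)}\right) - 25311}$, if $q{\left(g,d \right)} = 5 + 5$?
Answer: $\frac{17018633}{5076098} \approx 3.3527$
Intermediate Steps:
$q{\left(g,d \right)} = 10$
$S{\left(T \right)} = 60$ ($S{\left(T \right)} = 6 \cdot 10 = 60$)
$o{\left(R \right)} = \frac{1}{60 + R}$ ($o{\left(R \right)} = \frac{1}{R + 60} = \frac{1}{60 + R}$)
$- \frac{86389}{\left(\left(-34 - 80\right) 4 + o{\left(137 \right)}\right) - 25311} = - \frac{86389}{\left(\left(-34 - 80\right) 4 + \frac{1}{60 + 137}\right) - 25311} = - \frac{86389}{\left(\left(-114\right) 4 + \frac{1}{197}\right) - 25311} = - \frac{86389}{\left(-456 + \frac{1}{197}\right) - 25311} = - \frac{86389}{- \frac{89831}{197} - 25311} = - \frac{86389}{- \frac{5076098}{197}} = \left(-86389\right) \left(- \frac{197}{5076098}\right) = \frac{17018633}{5076098}$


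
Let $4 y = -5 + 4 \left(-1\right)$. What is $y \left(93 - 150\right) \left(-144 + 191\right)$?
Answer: $\frac{24111}{4} \approx 6027.8$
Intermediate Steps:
$y = - \frac{9}{4}$ ($y = \frac{-5 + 4 \left(-1\right)}{4} = \frac{-5 - 4}{4} = \frac{1}{4} \left(-9\right) = - \frac{9}{4} \approx -2.25$)
$y \left(93 - 150\right) \left(-144 + 191\right) = - \frac{9 \left(93 - 150\right) \left(-144 + 191\right)}{4} = - \frac{9 \left(\left(-57\right) 47\right)}{4} = \left(- \frac{9}{4}\right) \left(-2679\right) = \frac{24111}{4}$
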